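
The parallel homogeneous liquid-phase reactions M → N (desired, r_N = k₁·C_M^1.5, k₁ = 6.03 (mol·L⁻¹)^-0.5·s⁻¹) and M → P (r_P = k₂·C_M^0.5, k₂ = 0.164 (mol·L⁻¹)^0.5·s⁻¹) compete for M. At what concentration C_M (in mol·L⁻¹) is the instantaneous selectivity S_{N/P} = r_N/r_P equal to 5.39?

S_{N/P} = (k₁/k₂)·C_M ⇒ C_M = S·k₂/k₁.
= 5.39×0.164/6.03 = 0.147 mol·L⁻¹.

0.147 mol·L⁻¹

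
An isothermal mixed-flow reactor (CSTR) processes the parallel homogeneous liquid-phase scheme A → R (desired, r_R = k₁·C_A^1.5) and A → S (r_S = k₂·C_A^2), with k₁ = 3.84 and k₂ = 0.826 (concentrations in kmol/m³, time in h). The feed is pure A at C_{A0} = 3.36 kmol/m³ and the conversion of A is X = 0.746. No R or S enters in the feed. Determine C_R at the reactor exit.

2.09 kmol/m³

Exit C_A = C_{A0}(1−X) = 3.36×0.254 = 0.8534 kmol/m³.
In a CSTR the entire volume is at exit conditions, so r_R = 3.84×0.8534^1.5 = 3.028 and r_S = 0.826×0.8534^2 = 0.6016.
Fraction of consumed A going to R: r_R/(r_R+r_S) = 0.8342.
C_R = 0.8342·C_{A0}·X = 0.8342×3.36×0.746 = 2.09 kmol/m³.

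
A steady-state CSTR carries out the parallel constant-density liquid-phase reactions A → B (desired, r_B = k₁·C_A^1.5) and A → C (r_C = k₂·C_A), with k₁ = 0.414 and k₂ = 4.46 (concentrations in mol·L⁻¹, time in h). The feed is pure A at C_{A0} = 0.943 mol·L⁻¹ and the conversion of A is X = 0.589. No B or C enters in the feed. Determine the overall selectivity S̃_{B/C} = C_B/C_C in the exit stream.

Exit C_A = C_{A0}(1−X) = 0.943×0.411 = 0.3876 mol·L⁻¹.
A CSTR operates uniformly at the exit composition, giving r_B = 0.09989 and r_C = 1.729 (each k·C_A^n at C_A = 0.3876).
Overall selectivity = C_B/C_C = r_Bτ/(r_Cτ) = r_B/r_C = 0.0578.

0.0578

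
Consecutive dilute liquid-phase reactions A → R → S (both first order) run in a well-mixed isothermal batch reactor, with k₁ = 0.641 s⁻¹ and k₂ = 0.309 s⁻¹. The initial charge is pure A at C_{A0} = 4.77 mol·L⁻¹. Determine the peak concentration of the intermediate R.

Evaluating C_R at t_opt = ln(k₂/k₁)/(k₂−k₁) gives C_{R,max}/C_{A0} = (k₁/k₂)^[k₂/(k₂−k₁)].
= (0.641/0.309)^(0.309/(0.309−0.641)) = (2.074)^(-0.9307) = 0.5071.
C_{R,max} = 0.5071×4.77 = 2.42 mol·L⁻¹.

2.42 mol·L⁻¹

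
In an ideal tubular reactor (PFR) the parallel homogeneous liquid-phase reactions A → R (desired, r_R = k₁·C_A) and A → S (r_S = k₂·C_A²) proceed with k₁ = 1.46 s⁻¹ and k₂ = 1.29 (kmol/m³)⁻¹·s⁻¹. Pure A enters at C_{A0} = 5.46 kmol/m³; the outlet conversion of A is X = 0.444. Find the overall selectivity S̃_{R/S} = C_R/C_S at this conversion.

0.272

C_A = C_{A0}(1−X) = 3.036 kmol/m³.
Along a PFR/batch, dC_R/dC_A = −r_R/(r_R+r_S) = −k₁/(k₁+k₂·C_A).
Integrating from C_{A0} to C_A: C_R = (1.46/1.29)·ln[(1.46+1.29·5.46)/(1.46+1.29·3.04)] = 1.132·ln(8.503/5.376) = 0.5189 kmol/m³.
C_S = (C_{A0}−C_A)−C_R = 1.905 kmol/m³; S̃_{R/S} = 0.5189/1.905 = 0.272.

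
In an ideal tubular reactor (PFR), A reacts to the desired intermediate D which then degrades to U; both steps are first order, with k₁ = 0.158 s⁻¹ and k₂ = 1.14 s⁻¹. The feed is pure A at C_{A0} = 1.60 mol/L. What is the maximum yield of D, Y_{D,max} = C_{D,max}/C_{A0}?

At the optimum, C_{D,max}/C_{A0} = (k₁/k₂)^[k₂/(k₂−k₁)].
= (0.158/1.14)^(1.14/(1.14−0.158)) = (0.1386)^(1.161) = 0.1008.

0.101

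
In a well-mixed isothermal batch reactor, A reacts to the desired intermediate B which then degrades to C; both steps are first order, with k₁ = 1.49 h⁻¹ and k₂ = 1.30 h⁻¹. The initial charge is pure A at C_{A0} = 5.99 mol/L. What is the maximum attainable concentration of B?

At the optimum, C_{B,max}/C_{A0} = (k₁/k₂)^[k₂/(k₂−k₁)].
= (1.49/1.30)^(1.30/(1.30−1.49)) = (1.146)^(-6.842) = 0.3932.
C_{B,max} = 0.3932×5.99 = 2.36 mol/L.

2.36 mol/L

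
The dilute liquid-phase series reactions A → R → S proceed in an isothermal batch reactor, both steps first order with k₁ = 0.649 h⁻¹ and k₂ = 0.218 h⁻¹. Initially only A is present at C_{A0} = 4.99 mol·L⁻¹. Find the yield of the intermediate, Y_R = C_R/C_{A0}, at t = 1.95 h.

0.560

The intermediate concentration in a first-order A→B→C sequence is C_R = k₁C_{A0}(e^(−k₁t) − e^(−k₂t))/(k₂−k₁).
e^(−k₁t) = e^(−0.649×1.95) = e^(−1.266) = 0.2821; e^(−k₂t) = e^(−0.4251) = 0.6537.
C_R = 0.649×4.99/(0.218−0.649) × (0.2821−0.6537) = (-7.514)×(-0.3716) = 2.792 mol·L⁻¹.
Y_R = C_R/C_{A0} = 2.792/4.99 = 0.560.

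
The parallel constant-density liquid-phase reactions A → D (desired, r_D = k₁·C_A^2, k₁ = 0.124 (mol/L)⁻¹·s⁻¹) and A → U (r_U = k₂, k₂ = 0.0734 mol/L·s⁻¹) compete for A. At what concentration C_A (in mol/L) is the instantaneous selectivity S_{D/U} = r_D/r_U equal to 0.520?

0.555 mol/L

S_{D/U} = (k₁/k₂)·C_A^2 ⇒ C_A = (S·k₂/k₁)^(0.5).
= (0.520×0.0734/0.124)^(0.5) = (0.3078)^(0.5) = 0.555 mol/L.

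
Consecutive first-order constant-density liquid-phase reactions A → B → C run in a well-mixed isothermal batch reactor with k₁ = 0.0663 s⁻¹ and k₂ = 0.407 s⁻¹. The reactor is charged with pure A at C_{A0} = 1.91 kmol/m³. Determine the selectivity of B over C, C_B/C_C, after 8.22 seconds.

For first-order series with pure A initially, C_B(t) = k₁C_{A0}/(k₂−k₁)·(e^(−k₁t) − e^(−k₂t)).
e^(−k₁t) = e^(−0.0663×8.22) = e^(−0.5450) = 0.5798; e^(−k₂t) = e^(−3.346) = 0.03524.
C_B = 0.0663×1.91/(0.407−0.0663) × (0.5798−0.03524) = 0.3717×0.5446 = 0.2024 kmol/m³.
C_A = C_{A0}e^(−k₁t) = 1.108 kmol/m³, so C_C = C_{A0}−C_A−C_B = 0.6001 kmol/m³; C_B/C_C = 0.337.

0.337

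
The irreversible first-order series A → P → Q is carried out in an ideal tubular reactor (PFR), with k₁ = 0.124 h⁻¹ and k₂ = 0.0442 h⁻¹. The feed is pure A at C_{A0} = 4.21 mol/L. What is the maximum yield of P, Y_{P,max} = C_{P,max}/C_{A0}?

For a first-order series the maximum intermediate yield is C_{P,max}/C_{A0} = (k₁/k₂)^[k₂/(k₂−k₁)].
= (0.124/0.0442)^(0.0442/(0.0442−0.124)) = (2.805)^(-0.5539) = 0.5648.

0.565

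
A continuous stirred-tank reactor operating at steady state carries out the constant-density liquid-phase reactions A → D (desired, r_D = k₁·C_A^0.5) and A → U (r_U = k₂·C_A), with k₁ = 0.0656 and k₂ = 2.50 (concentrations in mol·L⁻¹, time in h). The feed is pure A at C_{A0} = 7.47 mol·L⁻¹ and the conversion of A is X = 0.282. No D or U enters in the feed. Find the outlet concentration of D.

0.0236 mol·L⁻¹

Exit C_A = C_{A0}(1−X) = 7.47×0.718 = 5.363 mol·L⁻¹.
In a CSTR the entire volume is at exit conditions, so r_D = 0.0656×5.363^0.5 = 0.1519 and r_U = 2.50×5.363 = 13.41.
Fraction of consumed A going to D: r_D/(r_D+r_U) = 0.01120.
C_D = 0.01120·C_{A0}·X = 0.01120×7.47×0.282 = 0.0236 mol·L⁻¹.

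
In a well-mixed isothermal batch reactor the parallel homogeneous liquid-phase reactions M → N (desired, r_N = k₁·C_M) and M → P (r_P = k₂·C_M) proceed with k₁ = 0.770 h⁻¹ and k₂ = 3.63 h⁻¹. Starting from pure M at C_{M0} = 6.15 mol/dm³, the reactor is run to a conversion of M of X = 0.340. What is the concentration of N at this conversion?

0.366 mol/dm³

C_M = C_{M0}(1−X) = 4.059 mol/dm³.
Both paths are first order in M, so the instantaneous fraction to N is constant: dC_N/d(−C_M) = k₁/(k₁+k₂) = 0.1750.
C_N = 0.1750·(C_{M0}−C_M) = 0.1750×2.091 = 0.366 mol/dm³.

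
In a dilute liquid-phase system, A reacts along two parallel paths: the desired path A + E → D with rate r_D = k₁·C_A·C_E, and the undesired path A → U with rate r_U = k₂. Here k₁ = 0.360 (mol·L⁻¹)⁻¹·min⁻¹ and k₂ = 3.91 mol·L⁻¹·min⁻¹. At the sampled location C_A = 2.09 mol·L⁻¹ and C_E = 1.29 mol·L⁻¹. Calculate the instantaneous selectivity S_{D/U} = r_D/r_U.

0.248

S_{D/U} = r_D/r_U = (k₁·C_A·C_E)/(k₂) = (k₁/k₂)·C_A·C_E.
= (0.360×2.090×1.290) / (3.91) = 0.9706/3.910 = 0.248.
Since the desired path is higher order in A, keeping C_A high (PFR or concentrated feed) favours D.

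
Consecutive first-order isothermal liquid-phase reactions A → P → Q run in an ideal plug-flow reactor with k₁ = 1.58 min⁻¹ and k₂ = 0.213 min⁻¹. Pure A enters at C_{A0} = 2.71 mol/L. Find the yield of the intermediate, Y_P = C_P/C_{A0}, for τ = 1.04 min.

For first-order series with pure A initially, C_P(τ) = k₁C_{A0}/(k₂−k₁)·(e^(−k₁τ) − e^(−k₂τ)).
e^(−k₁τ) = e^(−1.58×1.04) = e^(−1.643) = 0.1934; e^(−k₂τ) = e^(−0.2215) = 0.8013.
C_P = 1.58×2.71/(0.213−1.58) × (0.1934−0.8013) = (-3.132)×(-0.6079) = 1.904 mol/L.
Y_P = C_P/C_{A0} = 1.904/2.71 = 0.703.

0.703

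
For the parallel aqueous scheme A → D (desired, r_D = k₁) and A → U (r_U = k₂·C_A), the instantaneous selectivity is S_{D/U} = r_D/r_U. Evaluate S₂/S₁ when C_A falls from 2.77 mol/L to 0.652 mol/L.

S_{D/U} = (k₁/k₂)·C_A⁻¹, so S₂/S₁ = (C_{A,2}/C_{A,1})⁻¹.
= 2.77/0.652 = 4.25.
Selectivity toward D rises as C_A falls — low-concentration operation is favoured.

4.25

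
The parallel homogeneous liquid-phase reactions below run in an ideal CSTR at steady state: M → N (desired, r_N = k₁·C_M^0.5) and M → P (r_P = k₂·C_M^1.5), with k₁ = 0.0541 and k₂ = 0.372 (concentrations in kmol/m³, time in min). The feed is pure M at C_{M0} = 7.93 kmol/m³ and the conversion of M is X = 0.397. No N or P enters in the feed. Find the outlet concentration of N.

Exit C_M = C_{M0}(1−X) = 7.93×0.603 = 4.782 kmol/m³.
In a CSTR the entire volume is at exit conditions, so r_N = 0.0541×4.782^0.5 = 0.1183 and r_P = 0.372×4.782^1.5 = 3.890.
Fraction of consumed M going to N: r_N/(r_N+r_P) = 0.02952.
C_N = 0.02952·C_{M0}·X = 0.02952×7.93×0.397 = 0.0929 kmol/m³.

0.0929 kmol/m³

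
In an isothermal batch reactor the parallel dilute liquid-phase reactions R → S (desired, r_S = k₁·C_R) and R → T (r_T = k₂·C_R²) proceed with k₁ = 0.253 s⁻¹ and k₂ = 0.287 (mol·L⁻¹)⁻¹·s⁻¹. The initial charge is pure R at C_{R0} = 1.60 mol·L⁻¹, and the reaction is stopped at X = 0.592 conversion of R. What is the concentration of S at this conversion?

0.424 mol·L⁻¹

C_R = C_{R0}(1−X) = 0.6528 mol·L⁻¹.
Along a PFR/batch, dC_S/dC_R = −r_S/(r_S+r_T) = −k₁/(k₁+k₂·C_R).
Integrating from C_{R0} to C_R: C_S = (0.253/0.287)·ln[(0.253+0.287·1.60)/(0.253+0.287·0.653)] = 0.8815·ln(0.7122/0.4404) = 0.4238 mol·L⁻¹.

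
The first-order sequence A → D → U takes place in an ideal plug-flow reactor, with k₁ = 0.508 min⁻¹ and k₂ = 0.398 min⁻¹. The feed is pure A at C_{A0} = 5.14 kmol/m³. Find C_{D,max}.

Evaluating C_D at τ_opt = ln(k₂/k₁)/(k₂−k₁) gives C_{D,max}/C_{A0} = (k₁/k₂)^[k₂/(k₂−k₁)].
= (0.508/0.398)^(0.398/(0.398−0.508)) = (1.276)^(-3.618) = 0.4136.
C_{D,max} = 0.4136×5.14 = 2.13 kmol/m³.

2.13 kmol/m³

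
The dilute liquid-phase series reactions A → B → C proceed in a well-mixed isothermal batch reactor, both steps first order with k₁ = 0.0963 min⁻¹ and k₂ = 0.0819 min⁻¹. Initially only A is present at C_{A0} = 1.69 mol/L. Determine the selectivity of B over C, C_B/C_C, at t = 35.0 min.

0.185

Solving the coupled first-order balances gives C_B(t) = [k₁/(k₂−k₁)]·C_{A0}·(e^(−k₁t) − e^(−k₂t)).
e^(−k₁t) = e^(−0.0963×35.0) = e^(−3.370) = 0.03437; e^(−k₂t) = e^(−2.866) = 0.05690.
C_B = 0.0963×1.69/(0.0819−0.0963) × (0.03437−0.05690) = (-11.30)×(-0.02253) = 0.2546 mol/L.
C_A = C_{A0}e^(−k₁t) = 0.05809 mol/L, so C_C = C_{A0}−C_A−C_B = 1.377 mol/L; C_B/C_C = 0.185.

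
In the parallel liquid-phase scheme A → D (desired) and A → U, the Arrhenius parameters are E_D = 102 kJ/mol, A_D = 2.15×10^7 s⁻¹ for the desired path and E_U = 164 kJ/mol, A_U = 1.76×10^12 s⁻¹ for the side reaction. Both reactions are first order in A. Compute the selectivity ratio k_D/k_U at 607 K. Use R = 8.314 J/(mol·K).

2.65

Since both paths have the same order in A, the concentration cancels and S_{D/U} = k_D/k_U = (A_D/A_U)·exp[(E_U−E_D)/(RT)].
(E_U−E_D)/(RT) = (164−102)×10³/(8.314×607) = 62000/5047 = 12.29.
k_D/k_U = (2.15×10^7/1.76×10^12)·exp(12.29) = 1.222×10^-5 × 2.165×10^5 = 2.65.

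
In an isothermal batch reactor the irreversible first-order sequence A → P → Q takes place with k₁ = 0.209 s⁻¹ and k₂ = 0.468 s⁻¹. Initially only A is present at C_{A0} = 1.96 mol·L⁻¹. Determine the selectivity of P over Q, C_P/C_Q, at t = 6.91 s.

0.262

The intermediate concentration in a first-order A→B→C sequence is C_P = k₁C_{A0}(e^(−k₁t) − e^(−k₂t))/(k₂−k₁).
e^(−k₁t) = e^(−0.209×6.91) = e^(−1.444) = 0.2359; e^(−k₂t) = e^(−3.234) = 0.03940.
C_P = 0.209×1.96/(0.468−0.209) × (0.2359−0.03940) = 1.582×0.1965 = 0.3108 mol·L⁻¹.
C_A = C_{A0}e^(−k₁t) = 0.4624 mol·L⁻¹, so C_Q = C_{A0}−C_A−C_P = 1.187 mol·L⁻¹; C_P/C_Q = 0.262.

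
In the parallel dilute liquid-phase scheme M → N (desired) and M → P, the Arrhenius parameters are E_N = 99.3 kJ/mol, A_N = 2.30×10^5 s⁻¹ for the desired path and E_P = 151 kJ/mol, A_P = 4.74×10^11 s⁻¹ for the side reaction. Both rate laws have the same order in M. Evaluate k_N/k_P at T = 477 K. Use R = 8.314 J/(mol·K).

0.223

With equal orders, S_{N/P} = k_N/k_P = (A_N/A_P)·exp[(E_P−E_N)/(RT)].
(E_P−E_N)/(RT) = (151−99.3)×10³/(8.314×477) = 51700/3966 = 13.04.
k_N/k_P = (2.30×10^5/4.74×10^11)·exp(13.04) = 4.852×10^-7 × 4.589×10^5 = 0.223.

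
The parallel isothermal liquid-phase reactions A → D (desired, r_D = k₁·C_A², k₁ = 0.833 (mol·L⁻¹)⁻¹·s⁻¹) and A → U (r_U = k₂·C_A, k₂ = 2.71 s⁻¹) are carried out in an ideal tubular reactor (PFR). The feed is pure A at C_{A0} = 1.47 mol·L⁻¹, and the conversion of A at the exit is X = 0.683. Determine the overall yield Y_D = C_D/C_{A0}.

C_A = C_{A0}(1−X) = 0.4660 mol·L⁻¹.
Along a PFR/batch, dC_U/dC_A = −r_U/(r_D+r_U) = −k₂/(k₂+k₁·C_A).
Integrating from C_{A0} to C_A: C_U = (2.71/0.833)·ln[(2.71+0.833·1.47)/(2.71+0.833·0.466)] = 3.253·ln(3.935/3.098) = 0.7775 mol·L⁻¹.
Then C_D = (C_{A0}−C_A) − C_U = 1.004 − 0.7775 = 0.2266 mol·L⁻¹.
Y_D = C_D/C_{A0} = 0.2266/1.47 = 0.154.

0.154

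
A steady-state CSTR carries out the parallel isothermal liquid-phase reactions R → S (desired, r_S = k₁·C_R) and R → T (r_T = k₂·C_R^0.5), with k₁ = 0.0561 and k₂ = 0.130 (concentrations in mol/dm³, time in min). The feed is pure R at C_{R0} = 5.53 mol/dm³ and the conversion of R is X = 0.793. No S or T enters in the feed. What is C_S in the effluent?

Exit C_R = C_{R0}(1−X) = 5.53×0.207 = 1.145 mol/dm³.
In a CSTR the entire volume is at exit conditions, so r_S = 0.0561×1.145 = 0.06422 and r_T = 0.130×1.145^0.5 = 0.1391.
Fraction of consumed R going to S: r_S/(r_S+r_T) = 0.3159.
C_S = 0.3159·C_{R0}·X = 0.3159×5.53×0.793 = 1.39 mol/dm³.

1.39 mol/dm³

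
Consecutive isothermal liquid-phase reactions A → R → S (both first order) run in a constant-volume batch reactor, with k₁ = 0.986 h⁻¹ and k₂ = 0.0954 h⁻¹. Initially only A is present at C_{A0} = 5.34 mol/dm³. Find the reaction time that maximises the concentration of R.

For first-order series the maximum of C_R occurs at t_opt = ln(k₂/k₁)/(k₂−k₁).
= ln(0.0954/0.986)/(0.0954−0.986) = ln(0.09675)/-0.8906 = -2.336/-0.8906 = 2.62 h.

2.62 h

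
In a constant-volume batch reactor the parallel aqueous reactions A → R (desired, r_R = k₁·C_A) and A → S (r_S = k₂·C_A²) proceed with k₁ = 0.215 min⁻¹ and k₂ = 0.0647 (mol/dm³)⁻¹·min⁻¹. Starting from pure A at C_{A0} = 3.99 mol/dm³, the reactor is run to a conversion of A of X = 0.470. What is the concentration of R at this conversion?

C_A = C_{A0}(1−X) = 2.115 mol/dm³.
Along a PFR/batch, dC_R/dC_A = −r_R/(r_R+r_S) = −k₁/(k₁+k₂·C_A).
Integrating from C_{A0} to C_A: C_R = (0.215/0.0647)·ln[(0.215+0.0647·3.99)/(0.215+0.0647·2.11)] = 3.323·ln(0.4732/0.3518) = 0.9846 mol/dm³.

0.985 mol/dm³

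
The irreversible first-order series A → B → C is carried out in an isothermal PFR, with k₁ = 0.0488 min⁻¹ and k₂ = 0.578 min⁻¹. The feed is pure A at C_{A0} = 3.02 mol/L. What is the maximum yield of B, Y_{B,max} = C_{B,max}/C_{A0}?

Evaluating C_B at τ_opt = ln(k₂/k₁)/(k₂−k₁) gives C_{B,max}/C_{A0} = (k₁/k₂)^[k₂/(k₂−k₁)].
= (0.0488/0.578)^(0.578/(0.578−0.0488)) = (0.08443)^(1.092) = 0.06722.

0.0672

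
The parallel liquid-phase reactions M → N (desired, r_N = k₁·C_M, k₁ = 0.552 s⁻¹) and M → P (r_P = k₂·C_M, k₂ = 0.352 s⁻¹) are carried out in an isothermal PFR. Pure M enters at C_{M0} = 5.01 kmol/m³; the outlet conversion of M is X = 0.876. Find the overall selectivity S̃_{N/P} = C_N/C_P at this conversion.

C_M = C_{M0}(1−X) = 0.6212 kmol/m³.
Both paths are first order in M, so the instantaneous fraction to N is constant: dC_N/d(−C_M) = k₁/(k₁+k₂) = 0.6106.
C_N = 0.6106·(C_{M0}−C_M) = 0.6106×4.389 = 2.68 kmol/m³.
C_P = (C_{M0}−C_M)−C_N = 1.709 kmol/m³; S̃_{N/P} = 2.680/1.709 = 1.57.

1.57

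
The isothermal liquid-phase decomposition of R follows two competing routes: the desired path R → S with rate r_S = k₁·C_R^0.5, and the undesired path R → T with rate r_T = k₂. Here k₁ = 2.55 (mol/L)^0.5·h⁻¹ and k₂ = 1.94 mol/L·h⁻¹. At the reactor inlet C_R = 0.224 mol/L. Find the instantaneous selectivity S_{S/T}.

0.622

S_{S/T} = r_S/r_T = (k₁·C_R^0.5)/(k₂) = (k₁/k₂)·C_R^0.5.
= (2.55×0.2240^0.5) / (1.94) = 1.207/1.940 = 0.622.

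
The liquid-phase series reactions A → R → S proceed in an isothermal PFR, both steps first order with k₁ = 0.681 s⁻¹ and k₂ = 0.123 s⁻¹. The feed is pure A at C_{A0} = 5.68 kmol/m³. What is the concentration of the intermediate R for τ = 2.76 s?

The intermediate concentration in a first-order A→B→C sequence is C_R = k₁C_{A0}(e^(−k₁τ) − e^(−k₂τ))/(k₂−k₁).
e^(−k₁τ) = e^(−0.681×2.76) = e^(−1.880) = 0.1527; e^(−k₂τ) = e^(−0.3395) = 0.7121.
C_R = 0.681×5.68/(0.123−0.681) × (0.1527−0.7121) = (-6.932)×(-0.5595) = 3.878 kmol/m³.

3.88 kmol/m³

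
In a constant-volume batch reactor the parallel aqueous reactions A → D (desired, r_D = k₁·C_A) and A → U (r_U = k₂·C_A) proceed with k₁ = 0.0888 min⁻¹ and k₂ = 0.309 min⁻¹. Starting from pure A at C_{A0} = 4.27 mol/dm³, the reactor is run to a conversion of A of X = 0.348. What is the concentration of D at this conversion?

0.332 mol/dm³

C_A = C_{A0}(1−X) = 2.784 mol/dm³.
Both paths are first order in A, so the instantaneous fraction to D is constant: dC_D/d(−C_A) = k₁/(k₁+k₂) = 0.2232.
C_D = 0.2232·(C_{A0}−C_A) = 0.2232×1.486 = 0.332 mol/dm³.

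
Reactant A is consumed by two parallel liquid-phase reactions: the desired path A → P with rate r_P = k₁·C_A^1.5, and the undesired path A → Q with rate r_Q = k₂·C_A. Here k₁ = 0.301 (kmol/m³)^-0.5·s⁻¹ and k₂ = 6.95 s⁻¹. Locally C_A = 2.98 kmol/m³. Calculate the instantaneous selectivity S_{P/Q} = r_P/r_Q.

0.0748

S_{P/Q} = r_P/r_Q = (k₁·C_A^1.5)/(k₂·C_A) = (k₁/k₂)·C_A^0.5.
= (0.301×2.980^1.5) / (6.95×2.980) = 1.548/20.71 = 0.0748.
Since the desired path is higher order in A, keeping C_A high (PFR or concentrated feed) favours P.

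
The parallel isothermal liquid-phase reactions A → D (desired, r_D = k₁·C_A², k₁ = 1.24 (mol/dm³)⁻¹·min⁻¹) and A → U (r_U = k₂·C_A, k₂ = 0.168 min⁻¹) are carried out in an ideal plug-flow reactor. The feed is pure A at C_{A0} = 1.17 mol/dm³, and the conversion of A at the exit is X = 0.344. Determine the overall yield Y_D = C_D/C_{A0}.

0.301

C_A = C_{A0}(1−X) = 0.7675 mol/dm³.
Along a PFR/batch, dC_U/dC_A = −r_U/(r_D+r_U) = −k₂/(k₂+k₁·C_A).
Integrating from C_{A0} to C_A: C_U = (0.168/1.24)·ln[(0.168+1.24·1.17)/(0.168+1.24·0.768)] = 0.1355·ln(1.619/1.120) = 0.04994 mol/dm³.
Then C_D = (C_{A0}−C_A) − C_U = 0.4025 − 0.04994 = 0.3525 mol/dm³.
Y_D = C_D/C_{A0} = 0.3525/1.17 = 0.301.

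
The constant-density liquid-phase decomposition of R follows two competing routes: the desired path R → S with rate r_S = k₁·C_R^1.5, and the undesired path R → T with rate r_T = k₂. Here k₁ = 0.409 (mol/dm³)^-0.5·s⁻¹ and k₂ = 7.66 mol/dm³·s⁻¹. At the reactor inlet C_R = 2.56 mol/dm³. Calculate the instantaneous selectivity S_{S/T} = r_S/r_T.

0.219

S_{S/T} = r_S/r_T = (k₁·C_R^1.5)/(k₂) = (k₁/k₂)·C_R^1.5.
= (0.409×2.560^1.5) / (7.66) = 1.675/7.660 = 0.219.
Since the desired path is higher order in R, keeping C_R high (PFR or concentrated feed) favours S.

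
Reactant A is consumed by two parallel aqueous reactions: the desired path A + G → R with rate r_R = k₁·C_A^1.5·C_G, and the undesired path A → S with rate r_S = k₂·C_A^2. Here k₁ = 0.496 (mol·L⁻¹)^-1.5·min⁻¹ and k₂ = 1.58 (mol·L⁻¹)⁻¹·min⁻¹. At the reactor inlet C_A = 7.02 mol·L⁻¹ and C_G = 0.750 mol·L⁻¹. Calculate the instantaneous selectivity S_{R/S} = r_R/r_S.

0.0889

S_{R/S} = r_R/r_S = (k₁·C_A^1.5·C_G)/(k₂·C_A^2) = (k₁/k₂)·C_A^-0.5·C_G.
= (0.496×7.020^1.5×0.7500) / (1.58×7.020^2) = 6.919/77.86 = 0.0889.
The undesired path is higher order in A, so low C_A (CSTR or dilute feed) favours R.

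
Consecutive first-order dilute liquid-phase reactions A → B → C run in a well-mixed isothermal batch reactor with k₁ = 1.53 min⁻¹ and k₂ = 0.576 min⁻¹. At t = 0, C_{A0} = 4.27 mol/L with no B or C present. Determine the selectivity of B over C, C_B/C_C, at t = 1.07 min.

2.20

The intermediate concentration in a first-order A→B→C sequence is C_B = k₁C_{A0}(e^(−k₁t) − e^(−k₂t))/(k₂−k₁).
e^(−k₁t) = e^(−1.53×1.07) = e^(−1.637) = 0.1945; e^(−k₂t) = e^(−0.6163) = 0.5399.
C_B = 1.53×4.27/(0.576−1.53) × (0.1945−0.5399) = (-6.848)×(-0.3454) = 2.365 mol/L.
C_A = C_{A0}e^(−k₁t) = 0.8307 mol/L, so C_C = C_{A0}−C_A−C_B = 1.074 mol/L; C_B/C_C = 2.20.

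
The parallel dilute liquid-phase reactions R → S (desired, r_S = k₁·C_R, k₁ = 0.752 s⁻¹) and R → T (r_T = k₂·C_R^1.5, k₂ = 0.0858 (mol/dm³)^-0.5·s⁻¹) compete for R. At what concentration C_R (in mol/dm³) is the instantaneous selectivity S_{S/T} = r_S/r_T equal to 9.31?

0.886 mol/dm³

S_{S/T} = (k₁/k₂)·C_R^-0.5 ⇒ C_R = (S·k₂/k₁)^(-2).
= (9.31×0.0858/0.752)^(-2) = (1.062)^(-2) = 0.886 mol/dm³.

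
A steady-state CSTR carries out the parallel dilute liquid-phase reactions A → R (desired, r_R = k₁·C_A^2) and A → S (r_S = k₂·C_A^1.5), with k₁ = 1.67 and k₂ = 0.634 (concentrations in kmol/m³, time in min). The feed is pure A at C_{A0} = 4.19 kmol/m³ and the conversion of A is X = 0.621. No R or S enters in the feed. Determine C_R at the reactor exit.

2.00 kmol/m³

Exit C_A = C_{A0}(1−X) = 4.19×0.379 = 1.588 kmol/m³.
Rates in a CSTR are evaluated at the outlet concentration: r_R = 1.67×1.588^2 = 4.211, r_S = 0.634×1.588^1.5 = 1.269.
Fraction of consumed A going to R: r_R/(r_R+r_S) = 0.7685.
C_R = 0.7685·C_{A0}·X = 0.7685×4.19×0.621 = 2.00 kmol/m³.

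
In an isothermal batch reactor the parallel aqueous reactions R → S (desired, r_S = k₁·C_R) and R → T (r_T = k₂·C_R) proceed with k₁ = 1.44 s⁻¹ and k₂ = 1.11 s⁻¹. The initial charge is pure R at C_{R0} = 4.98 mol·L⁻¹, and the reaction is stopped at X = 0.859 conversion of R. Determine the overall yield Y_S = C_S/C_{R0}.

0.485

C_R = C_{R0}(1−X) = 0.7022 mol·L⁻¹.
Both paths are first order in R, so the instantaneous fraction to S is constant: dC_S/d(−C_R) = k₁/(k₁+k₂) = 0.5647.
C_S = 0.5647·(C_{R0}−C_R) = 0.5647×4.278 = 2.42 mol·L⁻¹.
Y_S = C_S/C_{R0} = 2.416/4.98 = 0.485.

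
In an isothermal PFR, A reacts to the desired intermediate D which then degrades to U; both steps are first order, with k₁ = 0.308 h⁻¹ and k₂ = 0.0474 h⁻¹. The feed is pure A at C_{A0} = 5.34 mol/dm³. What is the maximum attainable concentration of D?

3.80 mol/dm³

At the optimum, C_{D,max}/C_{A0} = (k₁/k₂)^[k₂/(k₂−k₁)].
= (0.308/0.0474)^(0.0474/(0.0474−0.308)) = (6.498)^(-0.1819) = 0.7115.
C_{D,max} = 0.7115×5.34 = 3.80 mol/dm³.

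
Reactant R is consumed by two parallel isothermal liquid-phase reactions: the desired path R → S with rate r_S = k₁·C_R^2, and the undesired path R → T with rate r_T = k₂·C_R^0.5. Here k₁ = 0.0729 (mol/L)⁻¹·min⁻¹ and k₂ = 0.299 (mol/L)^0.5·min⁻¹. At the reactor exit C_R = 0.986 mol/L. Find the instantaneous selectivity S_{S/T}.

S_{S/T} = r_S/r_T = (k₁·C_R^2)/(k₂·C_R^0.5) = (k₁/k₂)·C_R^1.5.
= (0.0729×0.9860^2) / (0.299×0.9860^0.5) = 0.07087/0.2969 = 0.239.

0.239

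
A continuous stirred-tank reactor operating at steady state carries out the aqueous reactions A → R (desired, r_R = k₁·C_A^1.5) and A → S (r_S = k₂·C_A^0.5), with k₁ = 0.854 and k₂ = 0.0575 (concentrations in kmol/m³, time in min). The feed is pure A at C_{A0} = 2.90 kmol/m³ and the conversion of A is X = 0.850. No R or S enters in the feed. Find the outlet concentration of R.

2.13 kmol/m³

Exit C_A = C_{A0}(1−X) = 2.90×0.150 = 0.4350 kmol/m³.
Rates in a CSTR are evaluated at the outlet concentration: r_R = 0.854×0.4350^1.5 = 0.2450, r_S = 0.0575×0.4350^0.5 = 0.03792.
Fraction of consumed A going to R: r_R/(r_R+r_S) = 0.8660.
C_R = 0.8660·C_{A0}·X = 0.8660×2.90×0.850 = 2.13 kmol/m³.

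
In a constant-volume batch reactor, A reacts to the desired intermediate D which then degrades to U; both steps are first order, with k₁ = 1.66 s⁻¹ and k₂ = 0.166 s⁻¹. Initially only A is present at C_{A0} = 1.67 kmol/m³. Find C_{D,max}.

At the optimum, C_{D,max}/C_{A0} = (k₁/k₂)^[k₂/(k₂−k₁)].
= (1.66/0.166)^(0.166/(0.166−1.66)) = (10.000)^(-0.1111) = 0.7743.
C_{D,max} = 0.7743×1.67 = 1.29 kmol/m³.

1.29 kmol/m³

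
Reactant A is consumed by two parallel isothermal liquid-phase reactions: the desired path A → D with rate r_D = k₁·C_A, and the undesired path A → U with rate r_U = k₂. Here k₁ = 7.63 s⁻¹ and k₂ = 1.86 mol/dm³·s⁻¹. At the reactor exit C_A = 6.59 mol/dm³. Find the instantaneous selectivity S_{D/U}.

S_{D/U} = r_D/r_U = (k₁·C_A)/(k₂) = (k₁/k₂)·C_A.
= (7.63×6.590) / (1.86) = 50.28/1.860 = 27.0.
Since the desired path is higher order in A, keeping C_A high (PFR or concentrated feed) favours D.

27.0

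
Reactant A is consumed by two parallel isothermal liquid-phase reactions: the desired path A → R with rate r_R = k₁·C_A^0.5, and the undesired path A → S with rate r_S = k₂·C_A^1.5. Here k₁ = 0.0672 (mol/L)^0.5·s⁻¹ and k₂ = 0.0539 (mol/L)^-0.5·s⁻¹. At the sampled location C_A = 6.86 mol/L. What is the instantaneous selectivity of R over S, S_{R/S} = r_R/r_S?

0.182

S_{R/S} = r_R/r_S = (k₁·C_A^0.5)/(k₂·C_A^1.5) = (k₁/k₂)·C_A⁻¹.
= (0.0672×6.860^0.5) / (0.0539×6.860^1.5) = 0.1760/0.9684 = 0.182.
The undesired path is higher order in A, so low C_A (CSTR or dilute feed) favours R.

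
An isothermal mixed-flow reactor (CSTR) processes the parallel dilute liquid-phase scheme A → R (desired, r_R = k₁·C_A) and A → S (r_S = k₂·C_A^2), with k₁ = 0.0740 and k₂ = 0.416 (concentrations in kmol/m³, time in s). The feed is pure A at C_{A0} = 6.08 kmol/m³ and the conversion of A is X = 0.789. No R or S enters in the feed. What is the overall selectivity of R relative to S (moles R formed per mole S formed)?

Exit C_A = C_{A0}(1−X) = 6.08×0.211 = 1.283 kmol/m³.
A CSTR operates uniformly at the exit composition, giving r_R = 0.09493 and r_S = 0.6846 (each k·C_A^n at C_A = 1.283).
Overall selectivity = C_R/C_S = r_Rτ/(r_Sτ) = r_R/r_S = 0.139.

0.139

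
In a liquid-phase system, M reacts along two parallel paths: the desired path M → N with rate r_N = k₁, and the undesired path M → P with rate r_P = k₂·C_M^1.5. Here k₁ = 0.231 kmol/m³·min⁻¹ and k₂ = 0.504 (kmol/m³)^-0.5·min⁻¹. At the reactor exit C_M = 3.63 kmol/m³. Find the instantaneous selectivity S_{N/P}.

S_{N/P} = r_N/r_P = (k₁)/(k₂·C_M^1.5) = (k₁/k₂)·C_M^-1.5.
= (0.231) / (0.504×3.630^1.5) = 0.2310/3.486 = 0.0663.
The undesired path is higher order in M, so low C_M (CSTR or dilute feed) favours N.

0.0663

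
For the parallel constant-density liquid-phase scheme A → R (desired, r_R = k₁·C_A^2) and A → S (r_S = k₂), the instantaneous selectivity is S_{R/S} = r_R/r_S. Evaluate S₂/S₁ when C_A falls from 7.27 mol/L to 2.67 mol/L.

0.135

S_{R/S} = (k₁/k₂)·C_A^2, so S₂/S₁ = (C_{A,2}/C_{A,1})^2.
= (2.67/7.27)^2 = (0.3673)^2 = 0.135.
Selectivity toward R falls as C_A falls — high-concentration operation is favoured.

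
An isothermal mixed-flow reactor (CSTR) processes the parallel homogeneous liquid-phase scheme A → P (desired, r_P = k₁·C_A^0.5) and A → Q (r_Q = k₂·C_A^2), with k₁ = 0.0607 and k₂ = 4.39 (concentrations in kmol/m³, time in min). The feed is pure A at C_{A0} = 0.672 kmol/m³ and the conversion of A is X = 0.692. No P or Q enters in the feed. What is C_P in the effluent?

Exit C_A = C_{A0}(1−X) = 0.672×0.308 = 0.2070 kmol/m³.
In a CSTR the entire volume is at exit conditions, so r_P = 0.0607×0.2070^0.5 = 0.02762 and r_Q = 4.39×0.2070^2 = 0.1881.
Fraction of consumed A going to P: r_P/(r_P+r_Q) = 0.1280.
C_P = 0.1280·C_{A0}·X = 0.1280×0.672×0.692 = 0.0595 kmol/m³.

0.0595 kmol/m³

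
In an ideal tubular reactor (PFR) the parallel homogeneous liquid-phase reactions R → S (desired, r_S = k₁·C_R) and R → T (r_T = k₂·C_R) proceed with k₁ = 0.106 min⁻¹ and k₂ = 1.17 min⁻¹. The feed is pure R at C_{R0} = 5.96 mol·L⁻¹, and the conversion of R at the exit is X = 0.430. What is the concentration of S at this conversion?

0.213 mol·L⁻¹

C_R = C_{R0}(1−X) = 3.397 mol·L⁻¹.
Both paths are first order in R, so the instantaneous fraction to S is constant: dC_S/d(−C_R) = k₁/(k₁+k₂) = 0.08307.
C_S = 0.08307·(C_{R0}−C_R) = 0.08307×2.563 = 0.213 mol·L⁻¹.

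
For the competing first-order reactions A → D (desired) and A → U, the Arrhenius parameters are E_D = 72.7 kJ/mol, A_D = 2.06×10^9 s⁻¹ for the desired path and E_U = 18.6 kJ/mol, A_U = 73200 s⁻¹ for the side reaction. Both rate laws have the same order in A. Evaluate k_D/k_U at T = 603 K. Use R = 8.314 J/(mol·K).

0.579

Since both paths have the same order in A, the concentration cancels and S_{D/U} = k_D/k_U = (A_D/A_U)·exp[(E_U−E_D)/(RT)].
(E_U−E_D)/(RT) = (18.6−72.7)×10³/(8.314×603) = -54100/5013 = -10.79.
k_D/k_U = (2.06×10^9/73200)·exp(-10.79) = 28142 × 2.058×10^-5 = 0.579.
Since E_D > E_U, raising the temperature improves selectivity toward D.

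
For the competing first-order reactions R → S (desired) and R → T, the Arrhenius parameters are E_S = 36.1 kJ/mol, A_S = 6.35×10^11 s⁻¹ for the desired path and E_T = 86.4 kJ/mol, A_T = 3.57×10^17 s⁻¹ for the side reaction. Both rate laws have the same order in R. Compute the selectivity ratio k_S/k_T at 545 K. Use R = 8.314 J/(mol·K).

0.118

Since both paths have the same order in R, the concentration cancels and S_{S/T} = k_S/k_T = (A_S/A_T)·exp[(E_T−E_S)/(RT)].
(E_T−E_S)/(RT) = (86.4−36.1)×10³/(8.314×545) = 50300/4531 = 11.10.
k_S/k_T = (6.35×10^11/3.57×10^17)·exp(11.10) = 1.779×10^-6 × 66236 = 0.118.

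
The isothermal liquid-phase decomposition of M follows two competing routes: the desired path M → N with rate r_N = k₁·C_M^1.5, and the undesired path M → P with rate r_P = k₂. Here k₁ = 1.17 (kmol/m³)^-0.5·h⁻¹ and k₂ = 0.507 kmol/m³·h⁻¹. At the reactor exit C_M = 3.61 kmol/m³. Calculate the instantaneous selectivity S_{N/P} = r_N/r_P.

S_{N/P} = r_N/r_P = (k₁·C_M^1.5)/(k₂) = (k₁/k₂)·C_M^1.5.
= (1.17×3.610^1.5) / (0.507) = 8.025/0.5070 = 15.8.

15.8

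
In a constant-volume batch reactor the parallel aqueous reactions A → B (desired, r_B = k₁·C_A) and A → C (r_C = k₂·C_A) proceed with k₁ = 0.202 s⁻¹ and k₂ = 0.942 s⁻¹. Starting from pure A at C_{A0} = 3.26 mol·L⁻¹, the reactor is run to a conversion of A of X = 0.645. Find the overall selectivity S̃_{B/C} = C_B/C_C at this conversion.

0.214

C_A = C_{A0}(1−X) = 1.157 mol·L⁻¹.
Both paths are first order in A, so the instantaneous fraction to B is constant: dC_B/d(−C_A) = k₁/(k₁+k₂) = 0.1766.
C_B = 0.1766·(C_{A0}−C_A) = 0.1766×2.103 = 0.371 mol·L⁻¹.
C_C = (C_{A0}−C_A)−C_B = 1.731 mol·L⁻¹; S̃_{B/C} = 0.3713/1.731 = 0.214.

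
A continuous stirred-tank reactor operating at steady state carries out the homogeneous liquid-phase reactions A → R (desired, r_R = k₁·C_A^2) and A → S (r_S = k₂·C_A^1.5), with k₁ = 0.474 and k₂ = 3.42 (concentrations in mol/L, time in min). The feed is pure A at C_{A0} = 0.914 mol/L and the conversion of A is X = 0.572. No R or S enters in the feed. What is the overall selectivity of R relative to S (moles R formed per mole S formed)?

0.0867

Exit C_A = C_{A0}(1−X) = 0.914×0.428 = 0.3912 mol/L.
Rates in a CSTR are evaluated at the outlet concentration: r_R = 0.474×0.3912^2 = 0.07254, r_S = 3.42×0.3912^1.5 = 0.8368.
Overall selectivity = C_R/C_S = r_Rτ/(r_Sτ) = r_R/r_S = 0.0867.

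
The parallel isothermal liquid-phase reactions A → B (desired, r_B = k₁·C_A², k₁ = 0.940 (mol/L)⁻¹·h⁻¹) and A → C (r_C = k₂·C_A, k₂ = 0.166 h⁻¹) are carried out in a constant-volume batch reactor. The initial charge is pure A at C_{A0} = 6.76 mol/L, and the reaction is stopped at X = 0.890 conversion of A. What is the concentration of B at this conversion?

C_A = C_{A0}(1−X) = 0.7436 mol/L.
Along a PFR/batch, dC_C/dC_A = −r_C/(r_B+r_C) = −k₂/(k₂+k₁·C_A).
Integrating from C_{A0} to C_A: C_C = (0.166/0.940)·ln[(0.166+0.940·6.76)/(0.166+0.940·0.744)] = 0.1766·ln(6.520/0.8650) = 0.3567 mol/L.
Then C_B = (C_{A0}−C_A) − C_C = 6.016 − 0.3567 = 5.660 mol/L.

5.66 mol/L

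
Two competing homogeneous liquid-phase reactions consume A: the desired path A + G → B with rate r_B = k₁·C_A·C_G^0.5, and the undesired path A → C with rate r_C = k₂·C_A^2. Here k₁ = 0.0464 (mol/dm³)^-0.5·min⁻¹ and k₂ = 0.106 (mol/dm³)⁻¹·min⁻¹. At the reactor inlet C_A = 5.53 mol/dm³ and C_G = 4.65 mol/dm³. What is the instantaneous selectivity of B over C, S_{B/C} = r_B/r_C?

0.171

S_{B/C} = r_B/r_C = (k₁·C_A·C_G^0.5)/(k₂·C_A^2) = (k₁/k₂)·C_A⁻¹·C_G^0.5.
= (0.0464×5.530×4.650^0.5) / (0.106×5.530^2) = 0.5533/3.242 = 0.171.
The undesired path is higher order in A, so low C_A (CSTR or dilute feed) favours B.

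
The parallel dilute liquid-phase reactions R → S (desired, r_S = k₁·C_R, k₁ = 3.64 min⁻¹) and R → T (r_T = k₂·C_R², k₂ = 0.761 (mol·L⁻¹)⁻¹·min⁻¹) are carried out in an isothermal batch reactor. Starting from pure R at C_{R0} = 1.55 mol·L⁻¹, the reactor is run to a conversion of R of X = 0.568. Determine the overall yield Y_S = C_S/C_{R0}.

C_R = C_{R0}(1−X) = 0.6696 mol·L⁻¹.
Along a PFR/batch, dC_S/dC_R = −r_S/(r_S+r_T) = −k₁/(k₁+k₂·C_R).
Integrating from C_{R0} to C_R: C_S = (3.64/0.761)·ln[(3.64+0.761·1.55)/(3.64+0.761·0.670)] = 4.783·ln(4.820/4.150) = 0.7159 mol·L⁻¹.
Y_S = C_S/C_{R0} = 0.7159/1.55 = 0.462.

0.462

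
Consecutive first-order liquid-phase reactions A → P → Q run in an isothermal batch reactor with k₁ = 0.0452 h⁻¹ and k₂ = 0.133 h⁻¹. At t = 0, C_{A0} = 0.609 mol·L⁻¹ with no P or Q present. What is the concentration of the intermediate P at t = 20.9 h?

0.102 mol·L⁻¹

Solving the coupled first-order balances gives C_P(t) = [k₁/(k₂−k₁)]·C_{A0}·(e^(−k₁t) − e^(−k₂t)).
e^(−k₁t) = e^(−0.0452×20.9) = e^(−0.9447) = 0.3888; e^(−k₂t) = e^(−2.780) = 0.06206.
C_P = 0.0452×0.609/(0.133−0.0452) × (0.3888−0.06206) = 0.3135×0.3267 = 0.1024 mol·L⁻¹.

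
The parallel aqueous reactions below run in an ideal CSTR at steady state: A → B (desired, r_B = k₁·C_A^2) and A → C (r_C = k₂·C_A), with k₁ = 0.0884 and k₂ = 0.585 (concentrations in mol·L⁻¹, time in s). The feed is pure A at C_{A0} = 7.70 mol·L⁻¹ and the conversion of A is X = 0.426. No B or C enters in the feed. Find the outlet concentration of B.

Exit C_A = C_{A0}(1−X) = 7.70×0.574 = 4.420 mol·L⁻¹.
In a CSTR the entire volume is at exit conditions, so r_B = 0.0884×4.420^2 = 1.727 and r_C = 0.585×4.420 = 2.586.
Fraction of consumed A going to B: r_B/(r_B+r_C) = 0.4004.
C_B = 0.4004·C_{A0}·X = 0.4004×7.70×0.426 = 1.31 mol·L⁻¹.

1.31 mol·L⁻¹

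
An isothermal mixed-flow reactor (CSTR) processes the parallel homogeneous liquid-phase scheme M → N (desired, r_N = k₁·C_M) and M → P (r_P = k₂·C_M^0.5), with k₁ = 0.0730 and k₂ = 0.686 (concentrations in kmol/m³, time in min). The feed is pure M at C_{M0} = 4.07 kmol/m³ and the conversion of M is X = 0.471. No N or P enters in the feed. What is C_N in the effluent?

Exit C_M = C_{M0}(1−X) = 4.07×0.529 = 2.153 kmol/m³.
In a CSTR the entire volume is at exit conditions, so r_N = 0.0730×2.153 = 0.1572 and r_P = 0.686×2.153^0.5 = 1.007.
Fraction of consumed M going to N: r_N/(r_N+r_P) = 0.1351.
C_N = 0.1351·C_{M0}·X = 0.1351×4.07×0.471 = 0.259 kmol/m³.

0.259 kmol/m³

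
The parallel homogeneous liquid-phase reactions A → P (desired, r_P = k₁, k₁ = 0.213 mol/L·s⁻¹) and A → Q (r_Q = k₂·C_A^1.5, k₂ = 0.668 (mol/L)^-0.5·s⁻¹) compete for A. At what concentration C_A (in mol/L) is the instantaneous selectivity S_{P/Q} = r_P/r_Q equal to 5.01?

S_{P/Q} = (k₁/k₂)·C_A^-1.5 ⇒ C_A = (S·k₂/k₁)^(1/(-1.5)).
= (5.01×0.668/0.213)^(-0.6667) = (15.71)^(-0.6667) = 0.159 mol/L.

0.159 mol/L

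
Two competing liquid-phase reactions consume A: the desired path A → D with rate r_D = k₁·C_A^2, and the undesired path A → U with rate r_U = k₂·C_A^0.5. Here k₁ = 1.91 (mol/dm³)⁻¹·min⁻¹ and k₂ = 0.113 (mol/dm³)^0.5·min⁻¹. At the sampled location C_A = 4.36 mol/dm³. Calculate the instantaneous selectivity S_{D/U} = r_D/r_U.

154

S_{D/U} = r_D/r_U = (k₁·C_A^2)/(k₂·C_A^0.5) = (k₁/k₂)·C_A^1.5.
= (1.91×4.360^2) / (0.113×4.360^0.5) = 36.31/0.2360 = 154.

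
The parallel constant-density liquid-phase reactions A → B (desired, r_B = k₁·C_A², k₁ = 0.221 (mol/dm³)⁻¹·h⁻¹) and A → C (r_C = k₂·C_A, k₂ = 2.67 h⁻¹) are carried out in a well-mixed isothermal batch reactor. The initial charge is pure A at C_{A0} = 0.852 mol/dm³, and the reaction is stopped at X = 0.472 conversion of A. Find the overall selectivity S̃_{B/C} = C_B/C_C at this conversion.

0.0538

C_A = C_{A0}(1−X) = 0.4499 mol/dm³.
Along a PFR/batch, dC_C/dC_A = −r_C/(r_B+r_C) = −k₂/(k₂+k₁·C_A).
Integrating from C_{A0} to C_A: C_C = (2.67/0.221)·ln[(2.67+0.221·0.852)/(2.67+0.221·0.450)] = 12.08·ln(2.858/2.769) = 0.3816 mol/dm³.
Then C_B = (C_{A0}−C_A) − C_C = 0.4021 − 0.3816 = 0.02053 mol/dm³.
S̃_{B/C} = C_B/C_C = 0.02053/0.3816 = 0.0538.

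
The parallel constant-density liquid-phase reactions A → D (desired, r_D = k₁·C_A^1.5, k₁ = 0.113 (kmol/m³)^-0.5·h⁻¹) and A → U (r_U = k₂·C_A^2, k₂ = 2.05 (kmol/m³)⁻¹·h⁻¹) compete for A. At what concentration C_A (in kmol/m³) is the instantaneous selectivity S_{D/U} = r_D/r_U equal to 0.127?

S_{D/U} = (k₁/k₂)·C_A^-0.5 ⇒ C_A = (S·k₂/k₁)^(-2).
= (0.127×2.05/0.113)^(-2) = (2.304)^(-2) = 0.188 kmol/m³.

0.188 kmol/m³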